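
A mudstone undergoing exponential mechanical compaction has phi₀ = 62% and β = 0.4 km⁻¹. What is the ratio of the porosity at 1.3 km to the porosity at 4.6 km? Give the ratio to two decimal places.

3.74

phi(d₁)/phi(d₂) = e^(−β·d₁)/e^(−β·d₂) = e^{β(d₂−d₁)}
= exp(0.4 × 3.3) = exp(1.32) = 3.7434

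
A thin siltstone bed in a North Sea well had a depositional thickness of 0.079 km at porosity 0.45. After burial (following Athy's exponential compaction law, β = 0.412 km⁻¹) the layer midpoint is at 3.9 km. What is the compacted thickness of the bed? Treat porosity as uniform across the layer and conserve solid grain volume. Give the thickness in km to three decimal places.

0.048 km

Porosity at 3.9 km: phi = 0.45·exp(−0.412×3.9) = 0.0902
Solid-volume conservation: h(1−phi) = h₀(1−phi₀) ⇒ h = h₀·(1−phi₀)/(1−phi)
h = 0.079 × (1 − 0.45)/(1 − 0.0902) = 0.079 × 0.6046 = 0.0478 km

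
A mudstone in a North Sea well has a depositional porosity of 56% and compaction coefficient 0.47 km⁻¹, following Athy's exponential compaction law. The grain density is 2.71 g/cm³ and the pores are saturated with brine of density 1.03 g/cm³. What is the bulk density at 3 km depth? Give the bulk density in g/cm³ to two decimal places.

Porosity at depth: phi = 0.56·exp(−0.47×3) = 0.56×0.2441 = 0.1367
Bulk density: ρ_b = (1−phi)ρ_g + phi·ρ_f = 0.8633×2.71 + 0.1367×1.03
       = 2.339 + 0.141 = 2.480 g/cm³

2.48 g/cm³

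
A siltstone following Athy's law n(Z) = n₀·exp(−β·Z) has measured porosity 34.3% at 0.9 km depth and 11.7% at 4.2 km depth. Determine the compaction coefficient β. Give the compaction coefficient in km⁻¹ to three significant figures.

Athy: n(Z) = n₀ e^(−βZ) ⇒ n₁/n₂ = e^{β(Z₂−Z₁)} ⇒ β = ln(n₁/n₂)/(Z₂−Z₁)
β = ln(0.343/0.117) / (4.2 − 0.9) = ln(2.932) / 3.3 = 1.0756 / 3.3 = 0.3259 km⁻¹

0.326 km⁻¹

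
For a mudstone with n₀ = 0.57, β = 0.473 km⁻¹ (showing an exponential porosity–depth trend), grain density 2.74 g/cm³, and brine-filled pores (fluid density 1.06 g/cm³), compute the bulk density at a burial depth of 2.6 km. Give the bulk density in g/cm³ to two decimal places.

Porosity at depth: n = 0.57·exp(−0.473×2.6) = 0.57×0.2924 = 0.1666
Bulk density: ρ_b = (1−n)ρ_g + n·ρ_f = 0.8334×2.74 + 0.1666×1.06
       = 2.283 + 0.177 = 2.460 g/cm³

2.46 g/cm³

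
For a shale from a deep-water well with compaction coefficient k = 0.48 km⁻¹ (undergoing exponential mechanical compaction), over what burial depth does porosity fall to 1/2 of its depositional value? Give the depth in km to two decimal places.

1.44 km

n/n₀ = 1/2 ⇒ exp(−k·d) = 1/2 ⇒ d = ln(2) / k
d = 0.6931 / 0.48 = 1.444 km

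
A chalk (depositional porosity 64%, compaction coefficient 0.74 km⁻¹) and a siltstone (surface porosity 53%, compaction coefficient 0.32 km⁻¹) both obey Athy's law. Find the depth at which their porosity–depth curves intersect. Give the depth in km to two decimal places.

Set n₀ₐ e^(−kₐd) = n₀ᵦ e^(−kᵦd) ⇒ ln(n₀ₐ/n₀ᵦ) = (kₐ − kᵦ)·d
d = ln(0.64/0.53) / (0.74 − 0.32) = 0.1886 / 0.42 = 0.449 km

0.45 km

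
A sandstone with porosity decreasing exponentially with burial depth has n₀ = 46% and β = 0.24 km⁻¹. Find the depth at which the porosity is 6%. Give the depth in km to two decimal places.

8.49 km

Invert Athy's law: d = ln(n₀/n) / β
d = ln(0.46/0.06) / 0.24 = ln(7.667) / 0.24 = 2.0369 / 0.24 = 8.487 km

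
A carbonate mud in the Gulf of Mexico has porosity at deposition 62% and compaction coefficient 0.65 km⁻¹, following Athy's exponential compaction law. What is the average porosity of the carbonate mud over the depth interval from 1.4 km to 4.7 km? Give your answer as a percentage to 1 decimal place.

10.3%

⟨φ⟩ = (1/(z₂−z₁)) ∫ φ₀ e^(−βz) dz = φ₀·(e^(−β·z₁) − e^(−β·z₂)) / (β·(z₂−z₁))
e^(−0.65×1.4) = 0.4025; e^(−0.65×4.7) = 0.0471
⟨φ⟩ = 0.62 × (0.4025 − 0.0471) / (0.65 × 3.3) = 0.62 × 0.1657 = 0.1027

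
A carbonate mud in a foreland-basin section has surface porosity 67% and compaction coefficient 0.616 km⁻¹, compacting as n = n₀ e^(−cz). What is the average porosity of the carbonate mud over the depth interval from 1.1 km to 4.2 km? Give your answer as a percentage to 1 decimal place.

⟨n⟩ = (1/(z₂−z₁)) ∫ n₀ e^(−cz) dz = n₀·(e^(−c·z₁) − e^(−c·z₂)) / (c·(z₂−z₁))
e^(−0.616×1.1) = 0.5078; e^(−0.616×4.2) = 0.0752
⟨n⟩ = 0.67 × (0.5078 − 0.0752) / (0.616 × 3.1) = 0.67 × 0.2265 = 0.1518

15.2%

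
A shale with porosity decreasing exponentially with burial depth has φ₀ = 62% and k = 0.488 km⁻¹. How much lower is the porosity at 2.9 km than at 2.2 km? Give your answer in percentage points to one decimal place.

φ(2.2) = 0.62·e^(−0.488×2.2) = 0.2119
φ(2.9) = 0.62·e^(−0.488×2.9) = 0.1506
Δφ = 0.2119 − 0.1506 = 0.0613

6.1 percentage points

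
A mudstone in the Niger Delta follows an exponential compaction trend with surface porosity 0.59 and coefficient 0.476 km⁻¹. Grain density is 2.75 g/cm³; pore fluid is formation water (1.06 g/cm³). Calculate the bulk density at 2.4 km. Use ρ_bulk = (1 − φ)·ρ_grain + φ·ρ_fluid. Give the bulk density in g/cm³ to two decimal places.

Porosity at depth: phi = 0.59·exp(−0.476×2.4) = 0.59×0.3191 = 0.1882
Bulk density: ρ_b = (1−phi)ρ_g + phi·ρ_f = 0.8118×2.75 + 0.1882×1.06
       = 2.232 + 0.200 = 2.432 g/cm³

2.43 g/cm³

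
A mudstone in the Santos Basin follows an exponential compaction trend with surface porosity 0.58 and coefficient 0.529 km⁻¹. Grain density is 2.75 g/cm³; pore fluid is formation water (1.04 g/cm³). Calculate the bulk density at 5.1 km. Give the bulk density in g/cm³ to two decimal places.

2.68 g/cm³

Porosity at depth: phi = 0.58·exp(−0.529×5.1) = 0.58×0.0673 = 0.0391
Bulk density: ρ_b = (1−phi)ρ_g + phi·ρ_f = 0.9609×2.75 + 0.0391×1.04
       = 2.643 + 0.041 = 2.683 g/cm³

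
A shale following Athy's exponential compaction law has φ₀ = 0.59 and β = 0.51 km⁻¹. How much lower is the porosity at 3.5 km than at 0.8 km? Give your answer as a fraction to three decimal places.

0.293

φ(0.8) = 0.59·e^(−0.51×0.8) = 0.3923
φ(3.5) = 0.59·e^(−0.51×3.5) = 0.0990
Δφ = 0.3923 − 0.0990 = 0.2933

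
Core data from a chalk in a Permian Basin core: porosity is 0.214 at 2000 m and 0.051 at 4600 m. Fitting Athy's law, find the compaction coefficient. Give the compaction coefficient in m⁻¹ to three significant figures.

Working in km (1 km = 1000 m; β in km⁻¹ = β in m⁻¹ × 1000):
Athy: φ(z) = φ₀ e^(−βz) ⇒ φ₁/φ₂ = e^{β(z₂−z₁)} ⇒ β = ln(φ₁/φ₂)/(z₂−z₁)
β = ln(0.214/0.051) / (4.6 − 2) = ln(4.196) / 2.6 = 1.4342 / 2.6 = 0.5516 km⁻¹

0.000552 m⁻¹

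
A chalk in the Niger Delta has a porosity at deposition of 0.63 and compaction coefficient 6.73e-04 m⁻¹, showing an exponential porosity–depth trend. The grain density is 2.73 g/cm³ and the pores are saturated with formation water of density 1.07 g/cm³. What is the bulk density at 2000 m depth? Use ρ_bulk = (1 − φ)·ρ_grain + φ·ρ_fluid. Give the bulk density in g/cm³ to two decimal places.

2.46 g/cm³

Working in km (1 km = 1000 m; β in km⁻¹ = β in m⁻¹ × 1000):
Porosity at depth: n = 0.63·exp(−0.673×2) = 0.63×0.2603 = 0.1640
Bulk density: ρ_b = (1−n)ρ_g + n·ρ_f = 0.8360×2.73 + 0.1640×1.07
       = 2.282 + 0.175 = 2.458 g/cm³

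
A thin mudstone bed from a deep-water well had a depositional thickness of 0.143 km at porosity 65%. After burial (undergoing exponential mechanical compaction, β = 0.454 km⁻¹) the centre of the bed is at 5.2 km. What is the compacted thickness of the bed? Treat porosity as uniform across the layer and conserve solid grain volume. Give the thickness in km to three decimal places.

Porosity at 5.2 km: n = 0.65·exp(−0.454×5.2) = 0.0613
Solid-volume conservation: h(1−n) = h₀(1−n₀) ⇒ h = h₀·(1−n₀)/(1−n)
h = 0.143 × (1 − 0.65)/(1 − 0.0613) = 0.143 × 0.3729 = 0.0533 km

0.053 km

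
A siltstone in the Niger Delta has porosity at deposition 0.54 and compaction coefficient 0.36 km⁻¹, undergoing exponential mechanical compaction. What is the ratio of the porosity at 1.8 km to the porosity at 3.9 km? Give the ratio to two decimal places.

n(z₁)/n(z₂) = e^(−β·z₁)/e^(−β·z₂) = e^{β(z₂−z₁)}
= exp(0.36 × 2.1) = exp(0.756) = 2.1297

2.13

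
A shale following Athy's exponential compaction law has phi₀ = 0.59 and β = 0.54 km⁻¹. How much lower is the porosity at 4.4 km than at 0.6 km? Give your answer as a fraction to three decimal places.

0.372

phi(0.6) = 0.59·e^(−0.54×0.6) = 0.4267
phi(4.4) = 0.59·e^(−0.54×4.4) = 0.0548
Δphi = 0.4267 − 0.0548 = 0.3719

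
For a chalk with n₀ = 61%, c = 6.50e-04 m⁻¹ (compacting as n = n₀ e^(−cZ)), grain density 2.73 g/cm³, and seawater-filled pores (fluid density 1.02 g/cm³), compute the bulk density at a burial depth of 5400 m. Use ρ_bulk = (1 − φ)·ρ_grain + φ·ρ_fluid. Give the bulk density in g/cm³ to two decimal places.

2.70 g/cm³

Working in km (1 km = 1000 m; c in km⁻¹ = c in m⁻¹ × 1000):
Porosity at depth: n = 0.61·exp(−0.65×5.4) = 0.61×0.0299 = 0.0182
Bulk density: ρ_b = (1−n)ρ_g + n·ρ_f = 0.9818×2.73 + 0.0182×1.02
       = 2.680 + 0.019 = 2.699 g/cm³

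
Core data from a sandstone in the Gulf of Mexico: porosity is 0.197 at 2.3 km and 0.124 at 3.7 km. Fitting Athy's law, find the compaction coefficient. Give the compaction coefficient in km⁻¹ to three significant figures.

0.331 km⁻¹

Athy: phi(Z) = phi₀ e^(−kZ) ⇒ phi₁/phi₂ = e^{k(Z₂−Z₁)} ⇒ k = ln(phi₁/phi₂)/(Z₂−Z₁)
k = ln(0.197/0.124) / (3.7 − 2.3) = ln(1.589) / 1.4 = 0.4629 / 1.4 = 0.3307 km⁻¹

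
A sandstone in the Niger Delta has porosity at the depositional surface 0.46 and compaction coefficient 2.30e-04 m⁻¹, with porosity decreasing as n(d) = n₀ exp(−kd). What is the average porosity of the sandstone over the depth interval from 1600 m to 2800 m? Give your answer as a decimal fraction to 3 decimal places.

Working in km (1 km = 1000 m; k in km⁻¹ = k in m⁻¹ × 1000):
⟨n⟩ = (1/(d₂−d₁)) ∫ n₀ e^(−kd) dd = n₀·(e^(−k·d₁) − e^(−k·d₂)) / (k·(d₂−d₁))
e^(−0.23×1.6) = 0.6921; e^(−0.23×2.8) = 0.5252
⟨n⟩ = 0.46 × (0.6921 − 0.5252) / (0.23 × 1.2) = 0.46 × 0.6048 = 0.2782

0.278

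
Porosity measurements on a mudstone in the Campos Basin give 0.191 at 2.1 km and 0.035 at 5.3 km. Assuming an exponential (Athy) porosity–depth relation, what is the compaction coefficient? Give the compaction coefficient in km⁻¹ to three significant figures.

0.530 km⁻¹

Athy: phi(Z) = phi₀ e^(−cZ) ⇒ phi₁/phi₂ = e^{c(Z₂−Z₁)} ⇒ c = ln(phi₁/phi₂)/(Z₂−Z₁)
c = ln(0.191/0.035) / (5.3 − 2.1) = ln(5.457) / 3.2 = 1.6969 / 3.2 = 0.5303 km⁻¹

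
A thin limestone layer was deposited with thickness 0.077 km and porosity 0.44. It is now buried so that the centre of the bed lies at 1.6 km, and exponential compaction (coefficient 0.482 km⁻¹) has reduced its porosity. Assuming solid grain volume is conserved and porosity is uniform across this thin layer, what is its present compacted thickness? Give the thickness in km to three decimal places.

0.054 km

Porosity at 1.6 km: φ = 0.44·exp(−0.482×1.6) = 0.2035
Solid-volume conservation: h(1−φ) = h₀(1−φ₀) ⇒ h = h₀·(1−φ₀)/(1−φ)
h = 0.077 × (1 − 0.44)/(1 − 0.2035) = 0.077 × 0.7031 = 0.0541 km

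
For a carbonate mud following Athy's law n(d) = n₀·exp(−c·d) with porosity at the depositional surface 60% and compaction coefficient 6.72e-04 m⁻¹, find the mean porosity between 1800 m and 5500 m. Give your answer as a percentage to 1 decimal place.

6.6%

Working in km (1 km = 1000 m; c in km⁻¹ = c in m⁻¹ × 1000):
⟨n⟩ = (1/(d₂−d₁)) ∫ n₀ e^(−cd) dd = n₀·(e^(−c·d₁) − e^(−c·d₂)) / (c·(d₂−d₁))
e^(−0.672×1.8) = 0.2983; e^(−0.672×5.5) = 0.0248
⟨n⟩ = 0.6 × (0.2983 − 0.0248) / (0.672 × 3.7) = 0.6 × 0.1100 = 0.0660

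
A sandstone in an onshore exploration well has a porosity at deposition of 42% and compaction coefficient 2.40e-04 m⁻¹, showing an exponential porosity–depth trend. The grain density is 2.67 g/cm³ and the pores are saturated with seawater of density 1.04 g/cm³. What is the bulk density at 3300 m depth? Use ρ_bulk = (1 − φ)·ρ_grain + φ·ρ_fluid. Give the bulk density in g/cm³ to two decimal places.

Working in km (1 km = 1000 m; c in km⁻¹ = c in m⁻¹ × 1000):
Porosity at depth: n = 0.42·exp(−0.24×3.3) = 0.42×0.4529 = 0.1902
Bulk density: ρ_b = (1−n)ρ_g + n·ρ_f = 0.8098×2.67 + 0.1902×1.04
       = 2.162 + 0.198 = 2.360 g/cm³

2.36 g/cm³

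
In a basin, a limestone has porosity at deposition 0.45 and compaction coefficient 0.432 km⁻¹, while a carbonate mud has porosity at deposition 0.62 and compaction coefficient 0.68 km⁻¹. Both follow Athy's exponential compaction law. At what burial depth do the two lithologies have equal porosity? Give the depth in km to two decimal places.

Set φ₀ₐ e^(−cₐZ) = φ₀ᵦ e^(−cᵦZ) ⇒ ln(φ₀ₐ/φ₀ᵦ) = (cₐ − cᵦ)·Z
Z = ln(0.45/0.62) / (0.432 − 0.68) = -0.3205 / -0.248 = 1.292 km

1.29 km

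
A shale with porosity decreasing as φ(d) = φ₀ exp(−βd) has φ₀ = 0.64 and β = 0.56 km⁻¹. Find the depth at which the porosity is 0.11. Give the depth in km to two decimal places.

Invert Athy's law: d = ln(φ₀/φ) / β
d = ln(0.64/0.11) / 0.56 = ln(5.818) / 0.56 = 1.7610 / 0.56 = 3.145 km

3.14 km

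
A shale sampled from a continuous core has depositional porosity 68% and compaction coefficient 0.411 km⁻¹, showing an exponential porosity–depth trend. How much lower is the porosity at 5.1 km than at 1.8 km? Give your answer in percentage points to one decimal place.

24.1 percentage points

n(1.8) = 0.68·e^(−0.411×1.8) = 0.3245
n(5.1) = 0.68·e^(−0.411×5.1) = 0.0836
Δn = 0.3245 − 0.0836 = 0.2409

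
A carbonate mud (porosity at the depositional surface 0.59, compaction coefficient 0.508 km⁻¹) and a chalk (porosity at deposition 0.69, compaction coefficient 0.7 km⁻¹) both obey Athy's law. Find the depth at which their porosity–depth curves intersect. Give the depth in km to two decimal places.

0.82 km

Set n₀ₐ e^(−kₐd) = n₀ᵦ e^(−kᵦd) ⇒ ln(n₀ₐ/n₀ᵦ) = (kₐ − kᵦ)·d
d = ln(0.59/0.69) / (0.508 − 0.7) = -0.1566 / -0.192 = 0.815 km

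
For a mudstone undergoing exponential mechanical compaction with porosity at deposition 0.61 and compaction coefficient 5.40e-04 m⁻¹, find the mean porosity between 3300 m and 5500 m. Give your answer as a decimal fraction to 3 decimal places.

Working in km (1 km = 1000 m; k in km⁻¹ = k in m⁻¹ × 1000):
⟨phi⟩ = (1/(z₂−z₁)) ∫ phi₀ e^(−kz) dz = phi₀·(e^(−k·z₁) − e^(−k·z₂)) / (k·(z₂−z₁))
e^(−0.54×3.3) = 0.1683; e^(−0.54×5.5) = 0.0513
⟨phi⟩ = 0.61 × (0.1683 − 0.0513) / (0.54 × 2.2) = 0.61 × 0.0985 = 0.0601

0.060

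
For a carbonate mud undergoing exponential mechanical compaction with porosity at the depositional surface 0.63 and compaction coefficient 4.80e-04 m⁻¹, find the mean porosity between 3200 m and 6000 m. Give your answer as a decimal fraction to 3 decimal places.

Working in km (1 km = 1000 m; k in km⁻¹ = k in m⁻¹ × 1000):
⟨φ⟩ = (1/(z₂−z₁)) ∫ φ₀ e^(−kz) dz = φ₀·(e^(−k·z₁) − e^(−k·z₂)) / (k·(z₂−z₁))
e^(−0.48×3.2) = 0.2152; e^(−0.48×6) = 0.0561
⟨φ⟩ = 0.63 × (0.2152 − 0.0561) / (0.48 × 2.8) = 0.63 × 0.1184 = 0.0746

0.075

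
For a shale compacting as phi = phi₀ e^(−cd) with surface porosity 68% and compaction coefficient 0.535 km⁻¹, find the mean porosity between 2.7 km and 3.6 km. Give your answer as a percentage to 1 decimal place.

⟨phi⟩ = (1/(d₂−d₁)) ∫ phi₀ e^(−cd) dd = phi₀·(e^(−c·d₁) − e^(−c·d₂)) / (c·(d₂−d₁))
e^(−0.535×2.7) = 0.2359; e^(−0.535×3.6) = 0.1457
⟨phi⟩ = 0.68 × (0.2359 − 0.1457) / (0.535 × 0.9) = 0.68 × 0.1872 = 0.1273

12.7%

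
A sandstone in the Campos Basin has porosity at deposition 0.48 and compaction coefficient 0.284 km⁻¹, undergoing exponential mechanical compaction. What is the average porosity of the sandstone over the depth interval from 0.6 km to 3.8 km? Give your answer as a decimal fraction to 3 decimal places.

⟨phi⟩ = (1/(z₂−z₁)) ∫ phi₀ e^(−βz) dz = phi₀·(e^(−β·z₁) − e^(−β·z₂)) / (β·(z₂−z₁))
e^(−0.284×0.6) = 0.8433; e^(−0.284×3.8) = 0.3399
⟨phi⟩ = 0.48 × (0.8433 − 0.3399) / (0.284 × 3.2) = 0.48 × 0.5540 = 0.2659

0.266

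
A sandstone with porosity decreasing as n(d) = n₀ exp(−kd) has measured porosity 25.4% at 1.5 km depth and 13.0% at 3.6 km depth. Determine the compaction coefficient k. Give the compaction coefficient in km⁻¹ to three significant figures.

Athy: n(d) = n₀ e^(−kd) ⇒ n₁/n₂ = e^{k(d₂−d₁)} ⇒ k = ln(n₁/n₂)/(d₂−d₁)
k = ln(0.254/0.13) / (3.6 − 1.5) = ln(1.954) / 2.1 = 0.6698 / 2.1 = 0.319 km⁻¹

0.319 km⁻¹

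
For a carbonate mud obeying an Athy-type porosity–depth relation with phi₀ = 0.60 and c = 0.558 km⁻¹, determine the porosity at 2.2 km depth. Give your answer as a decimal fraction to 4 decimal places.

phi = phi₀·exp(−c·d) = 0.6 × exp(−0.558 × 2.2) = 0.6 × exp(−1.228)
  = 0.6 × 0.2930 = 0.1758

0.1758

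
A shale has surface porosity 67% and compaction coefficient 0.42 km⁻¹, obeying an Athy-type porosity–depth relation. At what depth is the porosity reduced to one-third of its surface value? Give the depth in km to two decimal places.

2.62 km

n/n₀ = 1/3 ⇒ exp(−k·z) = 1/3 ⇒ z = ln(3) / k
z = 1.0986 / 0.42 = 2.616 km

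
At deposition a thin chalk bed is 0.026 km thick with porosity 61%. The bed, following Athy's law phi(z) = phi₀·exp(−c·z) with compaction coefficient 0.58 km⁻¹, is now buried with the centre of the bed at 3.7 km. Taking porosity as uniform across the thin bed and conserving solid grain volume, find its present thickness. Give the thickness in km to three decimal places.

Porosity at 3.7 km: phi = 0.61·exp(−0.58×3.7) = 0.0713
Solid-volume conservation: h(1−phi) = h₀(1−phi₀) ⇒ h = h₀·(1−phi₀)/(1−phi)
h = 0.026 × (1 − 0.61)/(1 − 0.0713) = 0.026 × 0.4200 = 0.0109 km

0.011 km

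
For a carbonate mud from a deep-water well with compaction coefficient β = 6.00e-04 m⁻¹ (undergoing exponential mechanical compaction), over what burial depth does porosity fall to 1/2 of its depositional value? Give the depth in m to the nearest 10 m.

1160 m

Working in km (1 km = 1000 m; β in km⁻¹ = β in m⁻¹ × 1000):
φ/φ₀ = 1/2 ⇒ exp(−β·z) = 1/2 ⇒ z = ln(2) / β
z = 0.6931 / 0.6 = 1.155 km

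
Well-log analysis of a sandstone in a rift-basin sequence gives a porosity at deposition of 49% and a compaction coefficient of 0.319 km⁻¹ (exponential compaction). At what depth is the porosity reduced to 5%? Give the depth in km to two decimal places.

7.15 km

Invert Athy's law: d = ln(φ₀/φ) / c
d = ln(0.49/0.05) / 0.319 = ln(9.8) / 0.319 = 2.2824 / 0.319 = 7.155 km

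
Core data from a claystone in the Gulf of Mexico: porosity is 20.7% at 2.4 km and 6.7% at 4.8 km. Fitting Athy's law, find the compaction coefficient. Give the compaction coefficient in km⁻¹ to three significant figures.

0.470 km⁻¹

Athy: n(Z) = n₀ e^(−cZ) ⇒ n₁/n₂ = e^{c(Z₂−Z₁)} ⇒ c = ln(n₁/n₂)/(Z₂−Z₁)
c = ln(0.207/0.067) / (4.8 − 2.4) = ln(3.09) / 2.4 = 1.1280 / 2.4 = 0.47 km⁻¹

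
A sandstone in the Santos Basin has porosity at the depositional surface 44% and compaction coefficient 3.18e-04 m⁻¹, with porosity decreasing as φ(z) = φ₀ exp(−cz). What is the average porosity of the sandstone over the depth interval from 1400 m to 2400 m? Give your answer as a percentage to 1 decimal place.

24.1%

Working in km (1 km = 1000 m; c in km⁻¹ = c in m⁻¹ × 1000):
⟨φ⟩ = (1/(z₂−z₁)) ∫ φ₀ e^(−cz) dz = φ₀·(e^(−c·z₁) − e^(−c·z₂)) / (c·(z₂−z₁))
e^(−0.318×1.4) = 0.6407; e^(−0.318×2.4) = 0.4662
⟨φ⟩ = 0.44 × (0.6407 − 0.4662) / (0.318 × 1) = 0.44 × 0.5488 = 0.2415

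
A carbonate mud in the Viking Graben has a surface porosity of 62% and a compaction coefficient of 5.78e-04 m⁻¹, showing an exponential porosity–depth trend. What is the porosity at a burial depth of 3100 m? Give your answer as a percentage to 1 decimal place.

Working in km (1 km = 1000 m; k in km⁻¹ = k in m⁻¹ × 1000):
n = n₀·exp(−k·d) = 0.62 × exp(−0.578 × 3.1) = 0.62 × exp(−1.792)
  = 0.62 × 0.1667 = 0.1033

10.3%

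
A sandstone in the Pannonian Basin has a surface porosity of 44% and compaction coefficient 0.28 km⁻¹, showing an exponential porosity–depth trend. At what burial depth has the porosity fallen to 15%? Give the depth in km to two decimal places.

Invert Athy's law: Z = ln(φ₀/φ) / c
Z = ln(0.44/0.15) / 0.28 = ln(2.933) / 0.28 = 1.0761 / 0.28 = 3.843 km

3.84 km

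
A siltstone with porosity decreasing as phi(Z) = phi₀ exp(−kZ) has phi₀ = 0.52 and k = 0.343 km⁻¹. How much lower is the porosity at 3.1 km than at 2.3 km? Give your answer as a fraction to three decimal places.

0.057

phi(2.3) = 0.52·e^(−0.343×2.3) = 0.2363
phi(3.1) = 0.52·e^(−0.343×3.1) = 0.1796
Δphi = 0.2363 − 0.1796 = 0.0567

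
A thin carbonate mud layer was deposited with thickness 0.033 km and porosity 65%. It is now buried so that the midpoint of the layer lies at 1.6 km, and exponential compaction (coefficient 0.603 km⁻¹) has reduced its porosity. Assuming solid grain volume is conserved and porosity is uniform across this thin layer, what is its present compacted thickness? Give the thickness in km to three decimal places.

Porosity at 1.6 km: n = 0.65·exp(−0.603×1.6) = 0.2477
Solid-volume conservation: h(1−n) = h₀(1−n₀) ⇒ h = h₀·(1−n₀)/(1−n)
h = 0.033 × (1 − 0.65)/(1 − 0.2477) = 0.033 × 0.4652 = 0.0154 km

0.015 km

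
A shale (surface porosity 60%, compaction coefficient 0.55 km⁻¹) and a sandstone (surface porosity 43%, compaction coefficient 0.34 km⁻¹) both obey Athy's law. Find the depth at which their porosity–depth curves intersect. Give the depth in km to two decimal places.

1.59 km

Set φ₀ₐ e^(−βₐZ) = φ₀ᵦ e^(−βᵦZ) ⇒ ln(φ₀ₐ/φ₀ᵦ) = (βₐ − βᵦ)·Z
Z = ln(0.6/0.43) / (0.55 − 0.34) = 0.3331 / 0.21 = 1.586 km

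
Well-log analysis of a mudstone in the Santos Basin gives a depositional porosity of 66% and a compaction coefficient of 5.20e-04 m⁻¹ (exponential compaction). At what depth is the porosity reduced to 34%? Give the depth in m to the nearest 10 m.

Working in km (1 km = 1000 m; k in km⁻¹ = k in m⁻¹ × 1000):
Invert Athy's law: z = ln(n₀/n) / k
z = ln(0.66/0.34) / 0.52 = ln(1.941) / 0.52 = 0.6633 / 0.52 = 1.276 km

1280 m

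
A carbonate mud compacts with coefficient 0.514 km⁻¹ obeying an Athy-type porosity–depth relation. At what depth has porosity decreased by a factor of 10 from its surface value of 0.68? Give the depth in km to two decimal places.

4.48 km

φ/φ₀ = 1/10 ⇒ exp(−c·z) = 1/10 ⇒ z = ln(10) / c
z = 2.3026 / 0.514 = 4.480 km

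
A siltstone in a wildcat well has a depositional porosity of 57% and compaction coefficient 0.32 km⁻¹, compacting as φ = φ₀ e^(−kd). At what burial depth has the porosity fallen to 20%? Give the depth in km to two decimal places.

Invert Athy's law: d = ln(φ₀/φ) / k
d = ln(0.57/0.2) / 0.32 = ln(2.85) / 0.32 = 1.0473 / 0.32 = 3.273 km

3.27 km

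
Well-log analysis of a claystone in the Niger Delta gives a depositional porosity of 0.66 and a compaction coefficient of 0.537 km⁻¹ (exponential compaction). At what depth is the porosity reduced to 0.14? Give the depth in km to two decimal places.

2.89 km

Invert Athy's law: d = ln(φ₀/φ) / k
d = ln(0.66/0.14) / 0.537 = ln(4.714) / 0.537 = 1.5506 / 0.537 = 2.888 km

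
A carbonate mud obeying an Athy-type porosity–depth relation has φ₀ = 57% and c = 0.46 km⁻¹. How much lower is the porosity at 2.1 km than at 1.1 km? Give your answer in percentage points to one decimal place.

12.7 percentage points

φ(1.1) = 0.57·e^(−0.46×1.1) = 0.3437
φ(2.1) = 0.57·e^(−0.46×2.1) = 0.2169
Δφ = 0.3437 − 0.2169 = 0.1267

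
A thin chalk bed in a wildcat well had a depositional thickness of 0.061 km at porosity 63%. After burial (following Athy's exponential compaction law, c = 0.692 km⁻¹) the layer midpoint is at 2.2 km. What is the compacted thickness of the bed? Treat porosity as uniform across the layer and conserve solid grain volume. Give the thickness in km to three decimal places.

Porosity at 2.2 km: phi = 0.63·exp(−0.692×2.2) = 0.1375
Solid-volume conservation: h(1−phi) = h₀(1−phi₀) ⇒ h = h₀·(1−phi₀)/(1−phi)
h = 0.061 × (1 − 0.63)/(1 − 0.1375) = 0.061 × 0.4290 = 0.0262 km

0.026 km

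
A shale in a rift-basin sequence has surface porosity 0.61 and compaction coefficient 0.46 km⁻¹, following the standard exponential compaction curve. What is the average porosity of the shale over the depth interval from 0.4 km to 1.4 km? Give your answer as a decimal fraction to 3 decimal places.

⟨φ⟩ = (1/(Z₂−Z₁)) ∫ φ₀ e^(−cZ) dZ = φ₀·(e^(−c·Z₁) − e^(−c·Z₂)) / (c·(Z₂−Z₁))
e^(−0.46×0.4) = 0.8319; e^(−0.46×1.4) = 0.5252
⟨φ⟩ = 0.61 × (0.8319 − 0.5252) / (0.46 × 1) = 0.61 × 0.6668 = 0.4068

0.407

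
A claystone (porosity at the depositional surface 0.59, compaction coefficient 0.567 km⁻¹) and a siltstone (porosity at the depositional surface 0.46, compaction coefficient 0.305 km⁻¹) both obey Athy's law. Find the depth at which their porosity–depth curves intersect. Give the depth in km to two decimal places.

0.95 km

Set phi₀ₐ e^(−βₐZ) = phi₀ᵦ e^(−βᵦZ) ⇒ ln(phi₀ₐ/phi₀ᵦ) = (βₐ − βᵦ)·Z
Z = ln(0.59/0.46) / (0.567 − 0.305) = 0.2489 / 0.262 = 0.950 km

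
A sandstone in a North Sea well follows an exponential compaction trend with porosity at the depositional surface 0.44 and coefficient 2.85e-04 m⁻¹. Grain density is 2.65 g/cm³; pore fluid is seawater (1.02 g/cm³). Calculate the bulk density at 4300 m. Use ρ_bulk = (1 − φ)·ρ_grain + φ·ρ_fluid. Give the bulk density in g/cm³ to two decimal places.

Working in km (1 km = 1000 m; β in km⁻¹ = β in m⁻¹ × 1000):
Porosity at depth: φ = 0.44·exp(−0.285×4.3) = 0.44×0.2936 = 0.1292
Bulk density: ρ_b = (1−φ)ρ_g + φ·ρ_f = 0.8708×2.65 + 0.1292×1.02
       = 2.308 + 0.132 = 2.439 g/cm³

2.44 g/cm³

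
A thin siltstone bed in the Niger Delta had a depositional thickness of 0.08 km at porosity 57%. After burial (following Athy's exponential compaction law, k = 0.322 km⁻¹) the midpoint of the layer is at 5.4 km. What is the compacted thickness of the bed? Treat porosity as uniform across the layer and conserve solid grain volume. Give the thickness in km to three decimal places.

0.038 km

Porosity at 5.4 km: phi = 0.57·exp(−0.322×5.4) = 0.1002
Solid-volume conservation: h(1−phi) = h₀(1−phi₀) ⇒ h = h₀·(1−phi₀)/(1−phi)
h = 0.08 × (1 − 0.57)/(1 − 0.1002) = 0.08 × 0.4779 = 0.0382 km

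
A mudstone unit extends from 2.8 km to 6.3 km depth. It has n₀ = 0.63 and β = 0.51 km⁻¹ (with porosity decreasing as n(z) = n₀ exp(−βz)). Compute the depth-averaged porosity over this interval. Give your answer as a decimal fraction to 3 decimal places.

⟨n⟩ = (1/(z₂−z₁)) ∫ n₀ e^(−βz) dz = n₀·(e^(−β·z₁) − e^(−β·z₂)) / (β·(z₂−z₁))
e^(−0.51×2.8) = 0.2398; e^(−0.51×6.3) = 0.0402
⟨n⟩ = 0.63 × (0.2398 − 0.0402) / (0.51 × 3.5) = 0.63 × 0.1118 = 0.0704

0.070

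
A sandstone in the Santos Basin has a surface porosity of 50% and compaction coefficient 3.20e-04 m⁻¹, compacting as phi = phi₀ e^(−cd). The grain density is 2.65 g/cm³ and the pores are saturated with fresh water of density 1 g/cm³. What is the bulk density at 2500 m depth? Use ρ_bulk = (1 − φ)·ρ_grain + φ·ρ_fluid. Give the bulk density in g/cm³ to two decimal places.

2.28 g/cm³

Working in km (1 km = 1000 m; c in km⁻¹ = c in m⁻¹ × 1000):
Porosity at depth: phi = 0.5·exp(−0.32×2.5) = 0.5×0.4493 = 0.2247
Bulk density: ρ_b = (1−phi)ρ_g + phi·ρ_f = 0.7753×2.65 + 0.2247×1
       = 2.055 + 0.225 = 2.279 g/cm³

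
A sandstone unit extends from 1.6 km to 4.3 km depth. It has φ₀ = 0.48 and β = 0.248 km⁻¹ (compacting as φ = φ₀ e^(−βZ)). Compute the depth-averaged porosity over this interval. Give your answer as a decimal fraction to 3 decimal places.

0.235

⟨φ⟩ = (1/(Z₂−Z₁)) ∫ φ₀ e^(−βZ) dZ = φ₀·(e^(−β·Z₁) − e^(−β·Z₂)) / (β·(Z₂−Z₁))
e^(−0.248×1.6) = 0.6725; e^(−0.248×4.3) = 0.3442
⟨φ⟩ = 0.48 × (0.6725 − 0.3442) / (0.248 × 2.7) = 0.48 × 0.4902 = 0.2353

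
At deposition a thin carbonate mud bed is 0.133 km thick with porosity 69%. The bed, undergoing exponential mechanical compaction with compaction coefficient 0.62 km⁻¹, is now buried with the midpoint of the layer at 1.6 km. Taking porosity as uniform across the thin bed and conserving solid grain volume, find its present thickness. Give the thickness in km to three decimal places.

Porosity at 1.6 km: φ = 0.69·exp(−0.62×1.6) = 0.2559
Solid-volume conservation: h(1−φ) = h₀(1−φ₀) ⇒ h = h₀·(1−φ₀)/(1−φ)
h = 0.133 × (1 − 0.69)/(1 − 0.2559) = 0.133 × 0.4166 = 0.0554 km

0.055 km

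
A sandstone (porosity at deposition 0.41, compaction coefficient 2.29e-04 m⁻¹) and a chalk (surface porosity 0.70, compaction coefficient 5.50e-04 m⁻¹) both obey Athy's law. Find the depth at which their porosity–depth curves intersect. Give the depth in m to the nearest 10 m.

1670 m

Working in km (1 km = 1000 m; β in km⁻¹ = β in m⁻¹ × 1000):
Set φ₀ₐ e^(−βₐd) = φ₀ᵦ e^(−βᵦd) ⇒ ln(φ₀ₐ/φ₀ᵦ) = (βₐ − βᵦ)·d
d = ln(0.41/0.7) / (0.229 − 0.55) = -0.5349 / -0.321 = 1.666 km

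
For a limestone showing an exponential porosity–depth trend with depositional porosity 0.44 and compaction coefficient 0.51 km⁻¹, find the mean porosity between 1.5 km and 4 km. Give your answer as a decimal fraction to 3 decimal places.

0.116

⟨φ⟩ = (1/(z₂−z₁)) ∫ φ₀ e^(−kz) dz = φ₀·(e^(−k·z₁) − e^(−k·z₂)) / (k·(z₂−z₁))
e^(−0.51×1.5) = 0.4653; e^(−0.51×4) = 0.1300
⟨φ⟩ = 0.44 × (0.4653 − 0.1300) / (0.51 × 2.5) = 0.44 × 0.2630 = 0.1157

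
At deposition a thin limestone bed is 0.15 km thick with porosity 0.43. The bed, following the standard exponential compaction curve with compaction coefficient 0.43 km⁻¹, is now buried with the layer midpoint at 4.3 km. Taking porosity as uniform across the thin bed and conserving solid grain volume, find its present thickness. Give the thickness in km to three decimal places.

Porosity at 4.3 km: n = 0.43·exp(−0.43×4.3) = 0.0677
Solid-volume conservation: h(1−n) = h₀(1−n₀) ⇒ h = h₀·(1−n₀)/(1−n)
h = 0.15 × (1 − 0.43)/(1 − 0.0677) = 0.15 × 0.6114 = 0.0917 km

0.092 km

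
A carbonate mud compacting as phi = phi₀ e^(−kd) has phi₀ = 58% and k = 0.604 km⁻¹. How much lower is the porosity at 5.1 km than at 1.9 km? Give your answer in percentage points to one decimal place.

phi(1.9) = 0.58·e^(−0.604×1.9) = 0.1841
phi(5.1) = 0.58·e^(−0.604×5.1) = 0.0266
Δphi = 0.1841 − 0.0266 = 0.1574

15.7 percentage points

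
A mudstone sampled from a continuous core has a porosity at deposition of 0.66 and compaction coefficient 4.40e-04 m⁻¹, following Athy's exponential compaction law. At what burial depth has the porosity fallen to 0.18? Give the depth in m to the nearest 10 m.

Working in km (1 km = 1000 m; k in km⁻¹ = k in m⁻¹ × 1000):
Invert Athy's law: d = ln(phi₀/phi) / k
d = ln(0.66/0.18) / 0.44 = ln(3.667) / 0.44 = 1.2993 / 0.44 = 2.953 km

2950 m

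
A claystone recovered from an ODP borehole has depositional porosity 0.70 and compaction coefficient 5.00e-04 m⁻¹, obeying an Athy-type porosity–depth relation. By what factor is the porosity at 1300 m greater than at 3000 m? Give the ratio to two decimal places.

Working in km (1 km = 1000 m; β in km⁻¹ = β in m⁻¹ × 1000):
φ(z₁)/φ(z₂) = e^(−β·z₁)/e^(−β·z₂) = e^{β(z₂−z₁)}
= exp(0.5 × 1.7) = exp(0.85) = 2.3396

2.34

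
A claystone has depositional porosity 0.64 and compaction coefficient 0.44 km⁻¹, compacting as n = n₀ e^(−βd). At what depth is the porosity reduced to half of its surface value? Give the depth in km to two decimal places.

1.58 km

n/n₀ = 1/2 ⇒ exp(−β·d) = 1/2 ⇒ d = ln(2) / β
d = 0.6931 / 0.44 = 1.575 km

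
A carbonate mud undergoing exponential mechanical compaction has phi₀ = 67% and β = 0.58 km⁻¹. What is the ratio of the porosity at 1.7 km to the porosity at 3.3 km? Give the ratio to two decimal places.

2.53

phi(z₁)/phi(z₂) = e^(−β·z₁)/e^(−β·z₂) = e^{β(z₂−z₁)}
= exp(0.58 × 1.6) = exp(0.928) = 2.5294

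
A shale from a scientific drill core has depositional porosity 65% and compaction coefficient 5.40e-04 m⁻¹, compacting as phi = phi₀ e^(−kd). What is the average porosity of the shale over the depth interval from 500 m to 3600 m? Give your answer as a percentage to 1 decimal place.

Working in km (1 km = 1000 m; k in km⁻¹ = k in m⁻¹ × 1000):
⟨phi⟩ = (1/(d₂−d₁)) ∫ phi₀ e^(−kd) dd = phi₀·(e^(−k·d₁) − e^(−k·d₂)) / (k·(d₂−d₁))
e^(−0.54×0.5) = 0.7634; e^(−0.54×3.6) = 0.1431
⟨phi⟩ = 0.65 × (0.7634 − 0.1431) / (0.54 × 3.1) = 0.65 × 0.3705 = 0.2408

24.1%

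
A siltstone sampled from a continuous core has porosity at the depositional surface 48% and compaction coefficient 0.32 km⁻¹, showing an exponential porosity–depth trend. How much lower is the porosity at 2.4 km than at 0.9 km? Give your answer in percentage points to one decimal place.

13.7 percentage points

n(0.9) = 0.48·e^(−0.32×0.9) = 0.3599
n(2.4) = 0.48·e^(−0.32×2.4) = 0.2227
Δn = 0.3599 − 0.2227 = 0.1372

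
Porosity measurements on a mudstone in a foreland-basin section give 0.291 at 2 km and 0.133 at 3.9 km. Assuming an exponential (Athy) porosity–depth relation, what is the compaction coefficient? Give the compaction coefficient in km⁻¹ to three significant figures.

0.412 km⁻¹

Athy: phi(d) = phi₀ e^(−βd) ⇒ phi₁/phi₂ = e^{β(d₂−d₁)} ⇒ β = ln(phi₁/phi₂)/(d₂−d₁)
β = ln(0.291/0.133) / (3.9 − 2) = ln(2.188) / 1.9 = 0.7830 / 1.9 = 0.4121 km⁻¹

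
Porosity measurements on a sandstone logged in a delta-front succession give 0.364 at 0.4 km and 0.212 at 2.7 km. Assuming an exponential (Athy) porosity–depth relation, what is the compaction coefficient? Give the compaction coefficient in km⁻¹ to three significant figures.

0.235 km⁻¹

Athy: n(Z) = n₀ e^(−cZ) ⇒ n₁/n₂ = e^{c(Z₂−Z₁)} ⇒ c = ln(n₁/n₂)/(Z₂−Z₁)
c = ln(0.364/0.212) / (2.7 − 0.4) = ln(1.717) / 2.3 = 0.5406 / 2.3 = 0.235 km⁻¹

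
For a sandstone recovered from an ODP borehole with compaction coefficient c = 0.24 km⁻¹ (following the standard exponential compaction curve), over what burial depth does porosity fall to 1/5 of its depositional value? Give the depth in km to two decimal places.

phi/phi₀ = 1/5 ⇒ exp(−c·z) = 1/5 ⇒ z = ln(5) / c
z = 1.6094 / 0.24 = 6.706 km

6.71 km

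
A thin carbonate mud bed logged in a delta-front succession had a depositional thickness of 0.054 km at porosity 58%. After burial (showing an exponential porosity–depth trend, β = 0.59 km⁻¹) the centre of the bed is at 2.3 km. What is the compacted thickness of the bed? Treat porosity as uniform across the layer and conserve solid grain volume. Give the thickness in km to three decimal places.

0.027 km

Porosity at 2.3 km: phi = 0.58·exp(−0.59×2.3) = 0.1493
Solid-volume conservation: h(1−phi) = h₀(1−phi₀) ⇒ h = h₀·(1−phi₀)/(1−phi)
h = 0.054 × (1 − 0.58)/(1 − 0.1493) = 0.054 × 0.4937 = 0.0267 km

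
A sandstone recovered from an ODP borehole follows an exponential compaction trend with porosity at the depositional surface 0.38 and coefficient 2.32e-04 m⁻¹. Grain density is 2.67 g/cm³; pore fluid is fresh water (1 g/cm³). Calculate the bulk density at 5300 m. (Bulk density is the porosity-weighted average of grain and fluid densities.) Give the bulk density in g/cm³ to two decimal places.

Working in km (1 km = 1000 m; k in km⁻¹ = k in m⁻¹ × 1000):
Porosity at depth: φ = 0.38·exp(−0.232×5.3) = 0.38×0.2924 = 0.1111
Bulk density: ρ_b = (1−φ)ρ_g + φ·ρ_f = 0.8889×2.67 + 0.1111×1
       = 2.373 + 0.111 = 2.484 g/cm³

2.48 g/cm³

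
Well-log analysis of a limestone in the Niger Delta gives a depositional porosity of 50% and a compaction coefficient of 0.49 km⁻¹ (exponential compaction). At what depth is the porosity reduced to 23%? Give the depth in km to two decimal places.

1.58 km

Invert Athy's law: Z = ln(phi₀/phi) / β
Z = ln(0.5/0.23) / 0.49 = ln(2.174) / 0.49 = 0.7765 / 0.49 = 1.585 km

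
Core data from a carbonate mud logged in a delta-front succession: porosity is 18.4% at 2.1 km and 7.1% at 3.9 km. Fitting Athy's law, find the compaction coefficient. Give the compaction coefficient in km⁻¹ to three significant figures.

Athy: φ(z) = φ₀ e^(−βz) ⇒ φ₁/φ₂ = e^{β(z₂−z₁)} ⇒ β = ln(φ₁/φ₂)/(z₂−z₁)
β = ln(0.184/0.071) / (3.9 − 2.1) = ln(2.592) / 1.8 = 0.9523 / 1.8 = 0.529 km⁻¹

0.529 km⁻¹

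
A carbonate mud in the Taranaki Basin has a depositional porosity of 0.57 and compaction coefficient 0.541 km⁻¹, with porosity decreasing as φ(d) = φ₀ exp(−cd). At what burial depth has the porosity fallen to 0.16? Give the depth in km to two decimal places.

Invert Athy's law: d = ln(φ₀/φ) / c
d = ln(0.57/0.16) / 0.541 = ln(3.562) / 0.541 = 1.2705 / 0.541 = 2.348 km

2.35 km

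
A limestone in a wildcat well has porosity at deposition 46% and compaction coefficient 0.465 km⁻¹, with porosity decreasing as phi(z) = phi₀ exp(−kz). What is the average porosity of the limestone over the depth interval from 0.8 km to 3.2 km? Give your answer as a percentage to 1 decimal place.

⟨phi⟩ = (1/(z₂−z₁)) ∫ phi₀ e^(−kz) dz = phi₀·(e^(−k·z₁) − e^(−k·z₂)) / (k·(z₂−z₁))
e^(−0.465×0.8) = 0.6894; e^(−0.465×3.2) = 0.2258
⟨phi⟩ = 0.46 × (0.6894 − 0.2258) / (0.465 × 2.4) = 0.46 × 0.4153 = 0.1911

19.1%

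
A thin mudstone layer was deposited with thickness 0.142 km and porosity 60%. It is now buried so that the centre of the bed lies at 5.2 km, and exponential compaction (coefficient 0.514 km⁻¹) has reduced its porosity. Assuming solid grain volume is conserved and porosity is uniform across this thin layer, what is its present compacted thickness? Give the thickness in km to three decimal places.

Porosity at 5.2 km: φ = 0.6·exp(−0.514×5.2) = 0.0414
Solid-volume conservation: h(1−φ) = h₀(1−φ₀) ⇒ h = h₀·(1−φ₀)/(1−φ)
h = 0.142 × (1 − 0.6)/(1 − 0.0414) = 0.142 × 0.4173 = 0.0593 km

0.059 km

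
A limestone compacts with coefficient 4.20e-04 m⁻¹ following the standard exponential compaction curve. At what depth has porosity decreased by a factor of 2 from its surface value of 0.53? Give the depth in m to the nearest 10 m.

1650 m

Working in km (1 km = 1000 m; c in km⁻¹ = c in m⁻¹ × 1000):
φ/φ₀ = 1/2 ⇒ exp(−c·z) = 1/2 ⇒ z = ln(2) / c
z = 0.6931 / 0.42 = 1.650 km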